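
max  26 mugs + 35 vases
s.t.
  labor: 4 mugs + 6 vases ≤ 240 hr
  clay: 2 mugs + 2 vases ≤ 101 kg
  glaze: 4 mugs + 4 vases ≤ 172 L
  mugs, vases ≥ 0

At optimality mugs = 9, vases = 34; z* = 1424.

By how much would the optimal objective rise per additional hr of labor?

4.5

Check each constraint at x*: labor 240/240 (tight); clay 86/101 (slack 15); glaze 172/172 (tight).
By complementary slackness, y = 0 for the non-binding constraint.
The binding rows give the dual system: 4·y_labor + 4·y_glaze = 26 and 6·y_labor + 4·y_glaze = 35.
→ y_labor = 4.5 and y_glaze = 2.
Shadow price of labor = 4.5.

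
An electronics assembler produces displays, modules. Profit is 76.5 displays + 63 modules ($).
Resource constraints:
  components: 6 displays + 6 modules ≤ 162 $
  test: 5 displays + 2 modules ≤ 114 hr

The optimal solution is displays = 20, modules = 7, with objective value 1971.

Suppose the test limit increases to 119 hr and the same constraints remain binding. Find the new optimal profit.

1993.5

Both components and test are binding at x*.
From A_Bᵀ y = c: 6·y_components + 5·y_test = 76.5; 6·y_components + 2·y_test = 63.
Solving: y_components = 9, y_test = 4.5.
Δz = y_test·Δb = 4.5 × (5) = 22.5, so new z* = 1971 + 22.5 = 1993.5.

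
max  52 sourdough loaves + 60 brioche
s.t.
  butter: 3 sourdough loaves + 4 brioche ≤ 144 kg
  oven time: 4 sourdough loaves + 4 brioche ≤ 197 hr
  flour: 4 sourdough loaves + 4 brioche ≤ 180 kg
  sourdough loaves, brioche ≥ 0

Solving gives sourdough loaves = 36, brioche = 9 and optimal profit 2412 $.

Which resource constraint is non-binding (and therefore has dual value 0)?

butter: 144/144 (binding)
oven time: 180/197 (slack 17)
flour: 180/180 (binding)
By complementary slackness, a constraint with positive slack has shadow price 0 → oven time.

oven time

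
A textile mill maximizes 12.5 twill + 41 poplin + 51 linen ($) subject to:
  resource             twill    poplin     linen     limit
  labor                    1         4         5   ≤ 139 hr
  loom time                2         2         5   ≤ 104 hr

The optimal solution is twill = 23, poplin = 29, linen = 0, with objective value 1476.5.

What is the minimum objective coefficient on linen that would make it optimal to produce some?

55

Check each constraint at x*: labor 139/139 (tight); loom time 104/104 (tight).
From A_Bᵀ y = c: 1·y_labor + 2·y_loom time = 12.5; 4·y_labor + 2·y_loom time = 41.
Solving: y_labor = 9.5, y_loom time = 1.5.
linen enters the basis when its profit ≥ yᵀa₃ = 9.5·5 + 1.5·5 = 55.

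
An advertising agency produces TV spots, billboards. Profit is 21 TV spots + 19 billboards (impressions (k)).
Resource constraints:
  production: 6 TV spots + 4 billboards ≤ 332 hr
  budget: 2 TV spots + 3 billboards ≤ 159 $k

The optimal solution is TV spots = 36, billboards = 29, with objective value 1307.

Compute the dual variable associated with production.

2.5

At the optimum: production uses 332 of 332 (binding); budget uses 159 of 159 (binding).
The binding rows give the dual system: 6·y_production + 2·y_budget = 21 and 4·y_production + 3·y_budget = 19.
This yields shadow prices y_production = 2.5, y_budget = 3.
Shadow price of production = 2.5.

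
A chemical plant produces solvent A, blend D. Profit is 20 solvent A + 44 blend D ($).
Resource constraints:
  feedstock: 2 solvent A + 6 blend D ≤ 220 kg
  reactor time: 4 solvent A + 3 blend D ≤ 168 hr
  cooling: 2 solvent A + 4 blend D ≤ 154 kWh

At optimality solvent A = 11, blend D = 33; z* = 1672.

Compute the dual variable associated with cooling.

Binding: feedstock and cooling. Non-binding: reactor time (25 unused).
Slack constraints have shadow price 0 (complementary slackness).
From A_Bᵀ y = c: 2·y_feedstock + 2·y_cooling = 20; 6·y_feedstock + 4·y_cooling = 44.
Solving: y_feedstock = 2, y_cooling = 8.
Shadow price of cooling = 8.

8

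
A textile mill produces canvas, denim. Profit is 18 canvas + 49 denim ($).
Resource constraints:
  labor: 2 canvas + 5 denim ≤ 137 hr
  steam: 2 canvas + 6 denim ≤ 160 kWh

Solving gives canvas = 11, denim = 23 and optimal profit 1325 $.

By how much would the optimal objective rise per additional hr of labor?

5

At the optimum: labor uses 137 of 137 (binding); steam uses 160 of 160 (binding).
Dual feasibility on the basic columns requires 2·y_labor + 2·y_steam = 18, 5·y_labor + 6·y_steam = 49.
→ y_labor = 5 and y_steam = 4.
Shadow price of labor = 5.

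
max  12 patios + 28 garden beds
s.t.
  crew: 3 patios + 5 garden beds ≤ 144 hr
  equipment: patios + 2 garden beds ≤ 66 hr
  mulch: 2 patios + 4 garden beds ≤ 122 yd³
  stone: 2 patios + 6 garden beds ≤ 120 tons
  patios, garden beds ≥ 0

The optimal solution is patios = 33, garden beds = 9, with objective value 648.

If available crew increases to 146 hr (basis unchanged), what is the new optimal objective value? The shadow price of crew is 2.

652

Δb = 2, so new z* = 648 + (2)·(2) = 648 + 4 = 652.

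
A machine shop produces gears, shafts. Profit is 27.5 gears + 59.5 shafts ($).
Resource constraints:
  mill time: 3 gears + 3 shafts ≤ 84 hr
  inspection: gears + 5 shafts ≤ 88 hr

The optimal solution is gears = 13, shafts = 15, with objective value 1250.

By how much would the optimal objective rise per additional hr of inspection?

Check each constraint at x*: mill time 84/84 (tight); inspection 88/88 (tight).
From A_Bᵀ y = c: 3·y_mill time + 1·y_inspection = 27.5; 3·y_mill time + 5·y_inspection = 59.5.
→ y_mill time = 6.5 and y_inspection = 8.
Shadow price of inspection = 8.

8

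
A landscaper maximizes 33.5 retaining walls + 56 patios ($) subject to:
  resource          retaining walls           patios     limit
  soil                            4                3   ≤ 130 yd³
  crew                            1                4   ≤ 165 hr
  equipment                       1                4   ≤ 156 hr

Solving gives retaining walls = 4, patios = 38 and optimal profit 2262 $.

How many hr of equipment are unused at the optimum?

equipment used = 1·4 + 4·38 = 156; slack = 156 − 156 = 0.

0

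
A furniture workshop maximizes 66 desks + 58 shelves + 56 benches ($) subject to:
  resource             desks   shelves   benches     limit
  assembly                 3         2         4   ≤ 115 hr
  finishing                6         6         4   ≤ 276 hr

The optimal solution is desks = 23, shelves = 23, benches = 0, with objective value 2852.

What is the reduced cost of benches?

-4

At the optimum: assembly uses 115 of 115 (binding); finishing uses 276 of 276 (binding).
Dual feasibility on the basic columns requires 3·y_assembly + 6·y_finishing = 66, 2·y_assembly + 6·y_finishing = 58.
→ y_assembly = 8 and y_finishing = 7.
Reduced cost of benches: c₃ − yᵀa₃ = 56 − (8·4 + 7·4) = 56 − 60 = -4.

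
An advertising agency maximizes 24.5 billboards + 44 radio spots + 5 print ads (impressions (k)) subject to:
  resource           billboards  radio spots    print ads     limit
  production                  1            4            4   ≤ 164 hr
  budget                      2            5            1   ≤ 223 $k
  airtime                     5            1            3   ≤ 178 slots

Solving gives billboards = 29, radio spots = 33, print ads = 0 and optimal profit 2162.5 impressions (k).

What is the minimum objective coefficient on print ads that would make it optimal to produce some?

13

Check each constraint at x*: production 161/164 (slack 3); budget 223/223 (tight); airtime 178/178 (tight).
Since production is not tight, its dual is 0.
Dual feasibility on the basic columns requires 2·y_budget + 5·y_airtime = 24.5, 5·y_budget + 1·y_airtime = 44.
This yields shadow prices y_budget = 8.5, y_airtime = 1.5.
print ads enters the basis when its profit ≥ yᵀa₃ = 8.5·1 + 1.5·3 = 13.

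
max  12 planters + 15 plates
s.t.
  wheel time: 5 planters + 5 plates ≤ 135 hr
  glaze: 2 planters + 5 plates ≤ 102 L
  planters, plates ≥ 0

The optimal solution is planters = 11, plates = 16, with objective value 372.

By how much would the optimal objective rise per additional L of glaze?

Check each constraint at x*: wheel time 135/135 (tight); glaze 102/102 (tight).
From A_Bᵀ y = c: 5·y_wheel time + 2·y_glaze = 12; 5·y_wheel time + 5·y_glaze = 15.
This yields shadow prices y_wheel time = 2, y_glaze = 1.
Shadow price of glaze = 1.

1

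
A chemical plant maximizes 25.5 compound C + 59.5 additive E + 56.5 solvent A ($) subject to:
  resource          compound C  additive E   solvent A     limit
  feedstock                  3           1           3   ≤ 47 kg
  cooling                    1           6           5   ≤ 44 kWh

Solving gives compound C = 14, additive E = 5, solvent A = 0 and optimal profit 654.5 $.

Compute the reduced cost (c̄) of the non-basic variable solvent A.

-5

At the optimum: feedstock uses 47 of 47 (binding); cooling uses 44 of 44 (binding).
Dual feasibility on the basic columns requires 3·y_feedstock + 1·y_cooling = 25.5, 1·y_feedstock + 6·y_cooling = 59.5.
This yields shadow prices y_feedstock = 5.5, y_cooling = 9.
Reduced cost of solvent A: c₃ − yᵀa₃ = 56.5 − (5.5·3 + 9·5) = 56.5 − 61.5 = -5.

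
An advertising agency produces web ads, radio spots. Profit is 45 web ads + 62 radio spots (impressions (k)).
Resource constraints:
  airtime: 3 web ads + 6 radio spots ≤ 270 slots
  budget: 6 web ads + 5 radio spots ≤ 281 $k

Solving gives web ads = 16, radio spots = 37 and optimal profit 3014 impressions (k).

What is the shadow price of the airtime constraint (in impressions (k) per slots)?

7

Both airtime and budget are binding at x*.
From A_Bᵀ y = c: 3·y_airtime + 6·y_budget = 45; 6·y_airtime + 5·y_budget = 62.
Solving: y_airtime = 7, y_budget = 4.
Shadow price of airtime = 7.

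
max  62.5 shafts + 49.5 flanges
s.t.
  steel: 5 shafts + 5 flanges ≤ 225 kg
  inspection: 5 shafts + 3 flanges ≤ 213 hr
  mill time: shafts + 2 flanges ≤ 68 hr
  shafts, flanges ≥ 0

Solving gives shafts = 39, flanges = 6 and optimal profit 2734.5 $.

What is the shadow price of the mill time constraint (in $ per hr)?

Check each constraint at x*: steel 225/225 (tight); inspection 213/213 (tight); mill time 51/68 (slack 17).
Since mill time is not tight, its dual is 0.
The binding rows give the dual system: 5·y_steel + 5·y_inspection = 62.5 and 5·y_steel + 3·y_inspection = 49.5.
Solving: y_steel = 6, y_inspection = 6.5.
Shadow price of mill time = 0.

0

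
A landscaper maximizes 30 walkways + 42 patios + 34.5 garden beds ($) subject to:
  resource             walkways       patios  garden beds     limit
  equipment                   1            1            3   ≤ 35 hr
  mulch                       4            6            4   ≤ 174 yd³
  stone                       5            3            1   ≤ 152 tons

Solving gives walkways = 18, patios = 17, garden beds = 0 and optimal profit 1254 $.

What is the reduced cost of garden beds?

Check each constraint at x*: equipment 35/35 (tight); mulch 174/174 (tight); stone 141/152 (slack 11).
By complementary slackness, y = 0 for the non-binding constraint.
Dual feasibility on the basic columns requires 1·y_equipment + 4·y_mulch = 30, 1·y_equipment + 6·y_mulch = 42.
Solving: y_equipment = 6, y_mulch = 6.
Reduced cost of garden beds: c₃ − yᵀa₃ = 34.5 − (6·3 + 6·4) = 34.5 − 42 = -7.5.

-7.5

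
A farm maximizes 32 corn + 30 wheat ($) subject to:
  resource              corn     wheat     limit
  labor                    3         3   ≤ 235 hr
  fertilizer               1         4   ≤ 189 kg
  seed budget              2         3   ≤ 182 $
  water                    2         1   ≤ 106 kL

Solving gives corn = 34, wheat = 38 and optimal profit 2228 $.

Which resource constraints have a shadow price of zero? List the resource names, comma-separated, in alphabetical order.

labor: 216/235 (slack 19)
fertilizer: 186/189 (slack 3)
seed budget: 182/182 (binding)
water: 106/106 (binding)
By complementary slackness, a constraint with positive slack has shadow price 0 → fertilizer, labor.

fertilizer, labor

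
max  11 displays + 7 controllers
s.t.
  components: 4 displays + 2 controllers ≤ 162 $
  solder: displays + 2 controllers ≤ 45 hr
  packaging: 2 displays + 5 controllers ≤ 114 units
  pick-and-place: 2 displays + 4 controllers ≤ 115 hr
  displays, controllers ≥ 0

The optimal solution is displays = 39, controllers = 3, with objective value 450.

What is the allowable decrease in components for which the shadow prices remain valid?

117

Binding constraints: components, solder. The basis is B = [[4,2],[1,2]] with det 6.
Per unit decrease in components, x* moves by d = (-0.3333, 0.1667).
The basis stays optimal until displays reaches 0; allowable decrease = 117 $.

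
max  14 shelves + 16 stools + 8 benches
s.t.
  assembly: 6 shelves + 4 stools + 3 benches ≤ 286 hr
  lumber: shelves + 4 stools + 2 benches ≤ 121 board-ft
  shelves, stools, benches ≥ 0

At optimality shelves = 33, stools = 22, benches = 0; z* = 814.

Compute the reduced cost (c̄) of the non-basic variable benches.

-2

At the optimum: assembly uses 286 of 286 (binding); lumber uses 121 of 121 (binding).
From A_Bᵀ y = c: 6·y_assembly + 1·y_lumber = 14; 4·y_assembly + 4·y_lumber = 16.
This yields shadow prices y_assembly = 2, y_lumber = 2.
Reduced cost of benches: c₃ − yᵀa₃ = 8 − (2·3 + 2·2) = 8 − 10 = -2.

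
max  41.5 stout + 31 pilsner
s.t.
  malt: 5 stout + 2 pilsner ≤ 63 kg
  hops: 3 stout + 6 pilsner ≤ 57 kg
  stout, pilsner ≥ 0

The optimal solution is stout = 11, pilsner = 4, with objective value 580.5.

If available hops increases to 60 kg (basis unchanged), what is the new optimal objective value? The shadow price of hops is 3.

Δb = 3, so new z* = 580.5 + (3)·(3) = 580.5 + 9 = 589.5.

589.5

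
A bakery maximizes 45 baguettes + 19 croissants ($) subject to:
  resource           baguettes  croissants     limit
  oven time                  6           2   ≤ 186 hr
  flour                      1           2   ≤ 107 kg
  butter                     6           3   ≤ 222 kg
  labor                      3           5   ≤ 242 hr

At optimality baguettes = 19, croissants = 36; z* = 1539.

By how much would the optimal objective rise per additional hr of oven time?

3.5

Binding: oven time and butter. Non-binding: flour (16 unused), labor (5 unused).
Since flour, labor are not tight, their duals are 0.
From A_Bᵀ y = c: 6·y_oven time + 6·y_butter = 45; 2·y_oven time + 3·y_butter = 19.
Solving: y_oven time = 3.5, y_butter = 4.
Shadow price of oven time = 3.5.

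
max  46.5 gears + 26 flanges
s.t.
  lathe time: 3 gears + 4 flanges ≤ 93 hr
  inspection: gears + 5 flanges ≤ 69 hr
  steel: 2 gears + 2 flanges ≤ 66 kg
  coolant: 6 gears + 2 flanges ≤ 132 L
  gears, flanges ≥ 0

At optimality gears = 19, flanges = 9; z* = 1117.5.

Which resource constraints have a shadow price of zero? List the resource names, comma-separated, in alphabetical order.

lathe time: 93/93 (binding)
inspection: 64/69 (slack 5)
steel: 56/66 (slack 10)
coolant: 132/132 (binding)
By complementary slackness, a constraint with positive slack has shadow price 0 → inspection, steel.

inspection, steel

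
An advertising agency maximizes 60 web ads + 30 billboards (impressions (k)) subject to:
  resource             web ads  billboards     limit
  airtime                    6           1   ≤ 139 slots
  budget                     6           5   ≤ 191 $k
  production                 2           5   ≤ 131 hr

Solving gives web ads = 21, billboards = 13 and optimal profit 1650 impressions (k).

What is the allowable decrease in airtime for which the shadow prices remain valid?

28.8

Binding constraints: airtime, budget. The basis is B = [[6,1],[6,5]] with det 24.
Per unit decrease in airtime, x* moves by d = (-0.2083, 0.25).
The basis stays optimal until production becomes binding; allowable decrease = 28.8 slots.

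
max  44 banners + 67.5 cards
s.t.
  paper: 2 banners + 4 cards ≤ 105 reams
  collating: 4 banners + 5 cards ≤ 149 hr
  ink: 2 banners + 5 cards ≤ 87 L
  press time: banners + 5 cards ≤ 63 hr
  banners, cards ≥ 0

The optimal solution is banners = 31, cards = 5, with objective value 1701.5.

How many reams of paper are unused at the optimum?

paper used = 2·31 + 4·5 = 82; slack = 105 − 82 = 23.

23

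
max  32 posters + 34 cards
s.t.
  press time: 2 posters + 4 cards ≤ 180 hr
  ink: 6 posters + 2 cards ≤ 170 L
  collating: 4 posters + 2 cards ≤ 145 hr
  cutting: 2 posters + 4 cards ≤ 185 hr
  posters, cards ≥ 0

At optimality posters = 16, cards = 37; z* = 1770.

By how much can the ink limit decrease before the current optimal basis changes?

Binding constraints: press time, ink. The basis is B = [[2,4],[6,2]] with det -20.
Per unit decrease in ink, x* moves by d = (-0.2, 0.1).
The basis stays optimal until posters reaches 0; allowable decrease = 80 L.

80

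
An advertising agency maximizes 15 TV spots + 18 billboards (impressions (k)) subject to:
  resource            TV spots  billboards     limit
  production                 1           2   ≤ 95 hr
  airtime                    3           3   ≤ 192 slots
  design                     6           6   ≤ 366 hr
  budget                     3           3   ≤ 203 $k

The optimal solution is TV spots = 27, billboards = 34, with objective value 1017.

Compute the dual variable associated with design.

Check each constraint at x*: production 95/95 (tight); airtime 183/192 (slack 9); design 366/366 (tight); budget 183/203 (slack 20).
Slack constraints have shadow price 0 (complementary slackness).
The binding rows give the dual system: 1·y_production + 6·y_design = 15 and 2·y_production + 6·y_design = 18.
→ y_production = 3 and y_design = 2.
Shadow price of design = 2.

2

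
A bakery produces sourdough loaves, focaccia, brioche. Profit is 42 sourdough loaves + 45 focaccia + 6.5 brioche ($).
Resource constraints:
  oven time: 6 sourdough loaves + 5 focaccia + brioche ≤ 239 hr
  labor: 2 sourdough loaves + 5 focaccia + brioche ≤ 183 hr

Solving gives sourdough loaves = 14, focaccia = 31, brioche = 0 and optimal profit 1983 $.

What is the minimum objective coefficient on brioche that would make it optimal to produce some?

9

At the optimum: oven time uses 239 of 239 (binding); labor uses 183 of 183 (binding).
From A_Bᵀ y = c: 6·y_oven time + 2·y_labor = 42; 5·y_oven time + 5·y_labor = 45.
Solving: y_oven time = 6, y_labor = 3.
brioche enters the basis when its profit ≥ yᵀa₃ = 6·1 + 3·1 = 9.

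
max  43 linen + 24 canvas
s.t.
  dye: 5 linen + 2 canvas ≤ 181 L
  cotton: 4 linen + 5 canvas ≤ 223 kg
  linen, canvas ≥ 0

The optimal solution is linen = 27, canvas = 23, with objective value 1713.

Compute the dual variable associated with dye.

7

At the optimum: dye uses 181 of 181 (binding); cotton uses 223 of 223 (binding).
From A_Bᵀ y = c: 5·y_dye + 4·y_cotton = 43; 2·y_dye + 5·y_cotton = 24.
→ y_dye = 7 and y_cotton = 2.
Shadow price of dye = 7.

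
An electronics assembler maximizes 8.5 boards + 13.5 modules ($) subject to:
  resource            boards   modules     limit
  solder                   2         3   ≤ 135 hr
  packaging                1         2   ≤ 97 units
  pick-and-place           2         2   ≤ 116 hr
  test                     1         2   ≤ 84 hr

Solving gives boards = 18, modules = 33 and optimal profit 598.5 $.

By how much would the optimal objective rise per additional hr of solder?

3.5

Check each constraint at x*: solder 135/135 (tight); packaging 84/97 (slack 13); pick-and-place 102/116 (slack 14); test 84/84 (tight).
Slack constraints have shadow price 0 (complementary slackness).
Dual feasibility on the basic columns requires 2·y_solder + 1·y_test = 8.5, 3·y_solder + 2·y_test = 13.5.
→ y_solder = 3.5 and y_test = 1.5.
Shadow price of solder = 3.5.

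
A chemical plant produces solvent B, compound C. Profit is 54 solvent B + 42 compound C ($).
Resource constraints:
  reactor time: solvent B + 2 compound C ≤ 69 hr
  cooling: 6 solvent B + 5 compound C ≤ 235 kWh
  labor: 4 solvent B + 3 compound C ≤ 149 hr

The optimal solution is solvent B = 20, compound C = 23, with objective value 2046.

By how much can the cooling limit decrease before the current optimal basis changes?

Binding constraints: cooling, labor. The basis is B = [[6,5],[4,3]] with det -2.
Per unit decrease in cooling, x* moves by d = (1.5, -2).
The basis stays optimal until compound C reaches 0; allowable decrease = 11.5 kWh.

11.5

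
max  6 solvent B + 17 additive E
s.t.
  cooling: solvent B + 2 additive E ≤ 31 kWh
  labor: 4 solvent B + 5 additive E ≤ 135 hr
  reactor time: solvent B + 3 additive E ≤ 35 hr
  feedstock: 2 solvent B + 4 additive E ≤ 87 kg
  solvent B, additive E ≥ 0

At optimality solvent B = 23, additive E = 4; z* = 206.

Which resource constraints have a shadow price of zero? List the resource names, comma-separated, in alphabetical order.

feedstock, labor

cooling: 31/31 (binding)
labor: 112/135 (slack 23)
reactor time: 35/35 (binding)
feedstock: 62/87 (slack 25)
By complementary slackness, a constraint with positive slack has shadow price 0 → feedstock, labor.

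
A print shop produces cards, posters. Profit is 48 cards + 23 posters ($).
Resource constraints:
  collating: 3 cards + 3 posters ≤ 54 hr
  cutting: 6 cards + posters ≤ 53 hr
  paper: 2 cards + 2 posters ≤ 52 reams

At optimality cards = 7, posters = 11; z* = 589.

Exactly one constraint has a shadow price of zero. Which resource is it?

paper

collating: 54/54 (binding)
cutting: 53/53 (binding)
paper: 36/52 (slack 16)
By complementary slackness, a constraint with positive slack has shadow price 0 → paper.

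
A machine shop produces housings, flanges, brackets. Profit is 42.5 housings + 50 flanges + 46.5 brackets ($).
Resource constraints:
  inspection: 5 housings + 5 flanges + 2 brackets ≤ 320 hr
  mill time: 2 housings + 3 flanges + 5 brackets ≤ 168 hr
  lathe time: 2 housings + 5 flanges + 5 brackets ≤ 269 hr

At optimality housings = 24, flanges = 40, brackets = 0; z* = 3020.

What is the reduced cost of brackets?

Binding: inspection and mill time. Non-binding: lathe time (21 unused).
Since lathe time is not tight, its dual is 0.
The binding rows give the dual system: 5·y_inspection + 2·y_mill time = 42.5 and 5·y_inspection + 3·y_mill time = 50.
→ y_inspection = 5.5 and y_mill time = 7.5.
Reduced cost of brackets: c₃ − yᵀa₃ = 46.5 − (5.5·2 + 7.5·5) = 46.5 − 48.5 = -2.

-2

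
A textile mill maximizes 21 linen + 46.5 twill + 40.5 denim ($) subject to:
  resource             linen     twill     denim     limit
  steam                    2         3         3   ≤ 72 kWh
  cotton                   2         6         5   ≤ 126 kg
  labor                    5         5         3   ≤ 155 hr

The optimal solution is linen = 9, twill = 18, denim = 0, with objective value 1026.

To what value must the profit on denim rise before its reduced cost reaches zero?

41.5

Check each constraint at x*: steam 72/72 (tight); cotton 126/126 (tight); labor 135/155 (slack 20).
Since labor is not tight, its dual is 0.
Dual feasibility on the basic columns requires 2·y_steam + 2·y_cotton = 21, 3·y_steam + 6·y_cotton = 46.5.
→ y_steam = 5.5 and y_cotton = 5.
denim enters the basis when its profit ≥ yᵀa₃ = 5.5·3 + 5·5 = 41.5.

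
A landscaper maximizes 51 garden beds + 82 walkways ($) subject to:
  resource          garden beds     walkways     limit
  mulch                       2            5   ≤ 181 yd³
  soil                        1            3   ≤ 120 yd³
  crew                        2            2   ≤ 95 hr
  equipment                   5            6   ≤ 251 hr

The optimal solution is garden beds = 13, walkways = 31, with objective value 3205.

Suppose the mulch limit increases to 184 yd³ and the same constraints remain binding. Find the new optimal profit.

Binding: mulch and equipment. Non-binding: soil (14 unused), crew (7 unused).
By complementary slackness, y = 0 for the non-binding constraints.
The binding rows give the dual system: 2·y_mulch + 5·y_equipment = 51 and 5·y_mulch + 6·y_equipment = 82.
→ y_mulch = 8 and y_equipment = 7.
Δz = y_mulch·Δb = 8 × (3) = 24, so new z* = 3205 + 24 = 3229.

3229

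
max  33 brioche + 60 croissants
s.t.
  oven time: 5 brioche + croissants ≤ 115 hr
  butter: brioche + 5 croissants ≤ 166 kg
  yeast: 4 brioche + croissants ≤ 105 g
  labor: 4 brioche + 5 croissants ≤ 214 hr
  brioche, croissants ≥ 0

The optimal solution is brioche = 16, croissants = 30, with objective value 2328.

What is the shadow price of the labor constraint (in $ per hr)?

Binding: butter and labor. Non-binding: oven time (5 unused), yeast (11 unused).
By complementary slackness, y = 0 for the non-binding constraints.
From A_Bᵀ y = c: 1·y_butter + 4·y_labor = 33; 5·y_butter + 5·y_labor = 60.
Solving: y_butter = 5, y_labor = 7.
Shadow price of labor = 7.

7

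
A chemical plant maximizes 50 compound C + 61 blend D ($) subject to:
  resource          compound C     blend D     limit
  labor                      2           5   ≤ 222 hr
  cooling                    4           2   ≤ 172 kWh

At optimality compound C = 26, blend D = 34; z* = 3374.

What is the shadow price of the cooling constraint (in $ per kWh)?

At the optimum: labor uses 222 of 222 (binding); cooling uses 172 of 172 (binding).
From A_Bᵀ y = c: 2·y_labor + 4·y_cooling = 50; 5·y_labor + 2·y_cooling = 61.
→ y_labor = 9 and y_cooling = 8.
Shadow price of cooling = 8.

8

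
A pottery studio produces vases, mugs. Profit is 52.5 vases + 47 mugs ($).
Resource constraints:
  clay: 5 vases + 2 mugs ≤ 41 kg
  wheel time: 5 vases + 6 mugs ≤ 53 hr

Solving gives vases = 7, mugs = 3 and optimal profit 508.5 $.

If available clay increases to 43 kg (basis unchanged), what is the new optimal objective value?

516.5

Both clay and wheel time are binding at x*.
Dual feasibility on the basic columns requires 5·y_clay + 5·y_wheel time = 52.5, 2·y_clay + 6·y_wheel time = 47.
Solving: y_clay = 4, y_wheel time = 6.5.
Δz = y_clay·Δb = 4 × (2) = 8, so new z* = 508.5 + 8 = 516.5.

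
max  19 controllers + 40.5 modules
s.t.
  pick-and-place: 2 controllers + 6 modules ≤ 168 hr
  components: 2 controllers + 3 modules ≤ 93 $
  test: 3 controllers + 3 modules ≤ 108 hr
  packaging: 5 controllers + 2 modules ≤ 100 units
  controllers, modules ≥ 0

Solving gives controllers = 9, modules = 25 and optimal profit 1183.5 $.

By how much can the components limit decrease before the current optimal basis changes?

Binding constraints: pick-and-place, components. The basis is B = [[2,6],[2,3]] with det -6.
Per unit decrease in components, x* moves by d = (-1, 0.3333).
The basis stays optimal until controllers reaches 0; allowable decrease = 9 $.

9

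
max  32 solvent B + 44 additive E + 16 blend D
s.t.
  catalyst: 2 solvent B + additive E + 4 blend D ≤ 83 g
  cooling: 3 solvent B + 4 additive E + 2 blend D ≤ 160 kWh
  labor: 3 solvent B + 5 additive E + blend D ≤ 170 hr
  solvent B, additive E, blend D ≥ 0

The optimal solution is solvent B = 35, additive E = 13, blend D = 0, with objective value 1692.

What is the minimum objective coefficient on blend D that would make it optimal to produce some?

Check each constraint at x*: catalyst 83/83 (tight); cooling 157/160 (slack 3); labor 170/170 (tight).
Slack constraints have shadow price 0 (complementary slackness).
Dual feasibility on the basic columns requires 2·y_catalyst + 3·y_labor = 32, 1·y_catalyst + 5·y_labor = 44.
→ y_catalyst = 4 and y_labor = 8.
blend D enters the basis when its profit ≥ yᵀa₃ = 4·4 + 8·1 = 24.

24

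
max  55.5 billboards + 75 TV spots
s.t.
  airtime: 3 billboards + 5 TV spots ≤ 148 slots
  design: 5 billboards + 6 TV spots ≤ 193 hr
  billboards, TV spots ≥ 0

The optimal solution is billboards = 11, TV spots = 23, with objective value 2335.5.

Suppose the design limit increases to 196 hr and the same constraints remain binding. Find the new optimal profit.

2358

Check each constraint at x*: airtime 148/148 (tight); design 193/193 (tight).
Dual feasibility on the basic columns requires 3·y_airtime + 5·y_design = 55.5, 5·y_airtime + 6·y_design = 75.
This yields shadow prices y_airtime = 6, y_design = 7.5.
Δz = y_design·Δb = 7.5 × (3) = 22.5, so new z* = 2335.5 + 22.5 = 2358.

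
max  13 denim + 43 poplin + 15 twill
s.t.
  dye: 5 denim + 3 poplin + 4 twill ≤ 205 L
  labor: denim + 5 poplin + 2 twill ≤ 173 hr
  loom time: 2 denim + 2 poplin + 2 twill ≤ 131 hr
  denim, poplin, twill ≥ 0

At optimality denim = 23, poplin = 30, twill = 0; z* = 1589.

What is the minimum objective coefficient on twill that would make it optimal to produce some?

20

At the optimum: dye uses 205 of 205 (binding); labor uses 173 of 173 (binding); loom time uses 106 of 131 (slack = 25).
Since loom time is not tight, its dual is 0.
The binding rows give the dual system: 5·y_dye + 1·y_labor = 13 and 3·y_dye + 5·y_labor = 43.
This yields shadow prices y_dye = 1, y_labor = 8.
twill enters the basis when its profit ≥ yᵀa₃ = 1·4 + 8·2 = 20.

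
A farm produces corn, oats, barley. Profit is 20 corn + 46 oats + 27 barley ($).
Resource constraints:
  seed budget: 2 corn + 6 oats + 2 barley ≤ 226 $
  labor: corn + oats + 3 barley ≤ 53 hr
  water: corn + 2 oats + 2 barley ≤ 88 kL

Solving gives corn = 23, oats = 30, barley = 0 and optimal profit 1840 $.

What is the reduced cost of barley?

-7

Check each constraint at x*: seed budget 226/226 (tight); labor 53/53 (tight); water 83/88 (slack 5).
By complementary slackness, y = 0 for the non-binding constraint.
Dual feasibility on the basic columns requires 2·y_seed budget + 1·y_labor = 20, 6·y_seed budget + 1·y_labor = 46.
Solving: y_seed budget = 6.5, y_labor = 7.
Reduced cost of barley: c₃ − yᵀa₃ = 27 − (6.5·2 + 7·3) = 27 − 34 = -7.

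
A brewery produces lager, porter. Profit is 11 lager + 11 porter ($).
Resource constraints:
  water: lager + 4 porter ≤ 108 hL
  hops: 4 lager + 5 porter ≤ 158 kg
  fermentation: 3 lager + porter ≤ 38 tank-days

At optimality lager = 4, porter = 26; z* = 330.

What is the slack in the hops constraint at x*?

12

hops used = 4·4 + 5·26 = 146; slack = 158 − 146 = 12.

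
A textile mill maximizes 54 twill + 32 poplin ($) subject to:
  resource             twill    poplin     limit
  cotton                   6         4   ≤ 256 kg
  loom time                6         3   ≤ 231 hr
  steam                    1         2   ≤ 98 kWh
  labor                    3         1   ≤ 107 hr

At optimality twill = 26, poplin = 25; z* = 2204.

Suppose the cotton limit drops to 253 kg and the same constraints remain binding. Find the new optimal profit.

At the optimum: cotton uses 256 of 256 (binding); loom time uses 231 of 231 (binding); steam uses 76 of 98 (slack = 22); labor uses 103 of 107 (slack = 4).
Since steam, labor are not tight, their duals are 0.
The binding rows give the dual system: 6·y_cotton + 6·y_loom time = 54 and 4·y_cotton + 3·y_loom time = 32.
This yields shadow prices y_cotton = 5, y_loom time = 4.
Δz = y_cotton·Δb = 5 × (-3) = -15, so new z* = 2204 − 15 = 2189.

2189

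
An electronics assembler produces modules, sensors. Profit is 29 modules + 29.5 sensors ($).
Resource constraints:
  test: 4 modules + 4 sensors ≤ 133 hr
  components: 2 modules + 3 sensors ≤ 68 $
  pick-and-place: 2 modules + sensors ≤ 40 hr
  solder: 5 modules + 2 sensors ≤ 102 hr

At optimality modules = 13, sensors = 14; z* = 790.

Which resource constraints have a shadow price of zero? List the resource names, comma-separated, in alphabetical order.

solder, test

test: 108/133 (slack 25)
components: 68/68 (binding)
pick-and-place: 40/40 (binding)
solder: 93/102 (slack 9)
By complementary slackness, a constraint with positive slack has shadow price 0 → solder, test.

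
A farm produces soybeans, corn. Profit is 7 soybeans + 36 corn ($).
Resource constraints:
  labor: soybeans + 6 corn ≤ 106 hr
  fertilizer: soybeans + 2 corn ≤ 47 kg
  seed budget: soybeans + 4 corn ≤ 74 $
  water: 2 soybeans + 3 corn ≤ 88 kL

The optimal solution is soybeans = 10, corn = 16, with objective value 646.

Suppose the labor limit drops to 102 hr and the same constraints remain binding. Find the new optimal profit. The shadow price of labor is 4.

630

Δb = -4, so new z* = 646 + (4)·(-4) = 646 − 16 = 630.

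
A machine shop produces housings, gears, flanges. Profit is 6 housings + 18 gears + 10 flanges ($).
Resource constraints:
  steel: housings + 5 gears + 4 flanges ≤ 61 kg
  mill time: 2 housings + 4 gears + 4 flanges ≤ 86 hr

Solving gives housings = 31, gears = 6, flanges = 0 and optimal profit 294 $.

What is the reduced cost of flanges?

Both steel and mill time are binding at x*.
From A_Bᵀ y = c: 1·y_steel + 2·y_mill time = 6; 5·y_steel + 4·y_mill time = 18.
→ y_steel = 2 and y_mill time = 2.
Reduced cost of flanges: c₃ − yᵀa₃ = 10 − (2·4 + 2·4) = 10 − 16 = -6.

-6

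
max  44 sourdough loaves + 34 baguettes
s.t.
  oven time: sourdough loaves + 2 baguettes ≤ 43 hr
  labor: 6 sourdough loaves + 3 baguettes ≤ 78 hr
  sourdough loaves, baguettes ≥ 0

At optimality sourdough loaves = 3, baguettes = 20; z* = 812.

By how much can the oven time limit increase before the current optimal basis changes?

Binding constraints: oven time, labor. The basis is B = [[1,2],[6,3]] with det -9.
Per unit increase in oven time, x* moves by d = (-0.3333, 0.6667).
The basis stays optimal until sourdough loaves reaches 0; allowable increase = 9 hr.

9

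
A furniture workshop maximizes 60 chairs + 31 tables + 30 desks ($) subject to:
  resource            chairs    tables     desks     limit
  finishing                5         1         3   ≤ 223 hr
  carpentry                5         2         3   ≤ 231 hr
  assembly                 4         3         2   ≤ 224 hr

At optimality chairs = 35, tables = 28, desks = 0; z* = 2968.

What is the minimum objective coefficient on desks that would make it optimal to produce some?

34

Check each constraint at x*: finishing 203/223 (slack 20); carpentry 231/231 (tight); assembly 224/224 (tight).
Slack constraints have shadow price 0 (complementary slackness).
From A_Bᵀ y = c: 5·y_carpentry + 4·y_assembly = 60; 2·y_carpentry + 3·y_assembly = 31.
Solving: y_carpentry = 8, y_assembly = 5.
desks enters the basis when its profit ≥ yᵀa₃ = 8·3 + 5·2 = 34.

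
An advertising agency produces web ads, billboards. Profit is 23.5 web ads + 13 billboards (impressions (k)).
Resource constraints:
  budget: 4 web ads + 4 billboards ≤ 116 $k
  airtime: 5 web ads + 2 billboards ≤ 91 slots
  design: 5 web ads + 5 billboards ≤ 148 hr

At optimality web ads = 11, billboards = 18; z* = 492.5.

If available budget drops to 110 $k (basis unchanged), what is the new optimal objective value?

483.5

At the optimum: budget uses 116 of 116 (binding); airtime uses 91 of 91 (binding); design uses 145 of 148 (slack = 3).
Slack constraints have shadow price 0 (complementary slackness).
The binding rows give the dual system: 4·y_budget + 5·y_airtime = 23.5 and 4·y_budget + 2·y_airtime = 13.
Solving: y_budget = 1.5, y_airtime = 3.5.
Δz = y_budget·Δb = 1.5 × (-6) = -9, so new z* = 492.5 − 9 = 483.5.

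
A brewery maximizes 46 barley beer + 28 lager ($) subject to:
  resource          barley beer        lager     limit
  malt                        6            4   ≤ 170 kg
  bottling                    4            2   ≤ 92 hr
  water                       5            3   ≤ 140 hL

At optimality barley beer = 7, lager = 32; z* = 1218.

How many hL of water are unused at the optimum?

water used = 5·7 + 3·32 = 131; slack = 140 − 131 = 9.

9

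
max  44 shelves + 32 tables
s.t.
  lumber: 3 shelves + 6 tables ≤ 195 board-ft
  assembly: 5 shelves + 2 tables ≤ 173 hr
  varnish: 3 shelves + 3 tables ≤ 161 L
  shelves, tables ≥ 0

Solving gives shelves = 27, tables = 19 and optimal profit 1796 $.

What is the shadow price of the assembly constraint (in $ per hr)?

7

Binding: lumber and assembly. Non-binding: varnish (23 unused).
By complementary slackness, y = 0 for the non-binding constraint.
From A_Bᵀ y = c: 3·y_lumber + 5·y_assembly = 44; 6·y_lumber + 2·y_assembly = 32.
→ y_lumber = 3 and y_assembly = 7.
Shadow price of assembly = 7.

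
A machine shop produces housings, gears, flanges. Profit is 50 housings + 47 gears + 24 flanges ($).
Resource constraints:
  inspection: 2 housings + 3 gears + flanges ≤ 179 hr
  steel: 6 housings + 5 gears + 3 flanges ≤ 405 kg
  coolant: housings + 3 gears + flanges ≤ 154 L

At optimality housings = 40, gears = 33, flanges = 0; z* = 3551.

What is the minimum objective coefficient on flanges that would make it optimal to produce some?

At the optimum: inspection uses 179 of 179 (binding); steel uses 405 of 405 (binding); coolant uses 139 of 154 (slack = 15).
Since coolant is not tight, its dual is 0.
Dual feasibility on the basic columns requires 2·y_inspection + 6·y_steel = 50, 3·y_inspection + 5·y_steel = 47.
Solving: y_inspection = 4, y_steel = 7.
flanges enters the basis when its profit ≥ yᵀa₃ = 4·1 + 7·3 = 25.

25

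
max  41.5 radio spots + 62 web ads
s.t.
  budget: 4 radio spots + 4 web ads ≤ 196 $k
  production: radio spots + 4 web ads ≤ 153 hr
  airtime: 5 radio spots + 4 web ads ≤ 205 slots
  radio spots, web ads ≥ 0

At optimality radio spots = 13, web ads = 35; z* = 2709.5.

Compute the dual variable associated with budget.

At the optimum: budget uses 192 of 196 (slack = 4); production uses 153 of 153 (binding); airtime uses 205 of 205 (binding).
Slack constraints have shadow price 0 (complementary slackness).
From A_Bᵀ y = c: 1·y_production + 5·y_airtime = 41.5; 4·y_production + 4·y_airtime = 62.
Solving: y_production = 9, y_airtime = 6.5.
Shadow price of budget = 0.

0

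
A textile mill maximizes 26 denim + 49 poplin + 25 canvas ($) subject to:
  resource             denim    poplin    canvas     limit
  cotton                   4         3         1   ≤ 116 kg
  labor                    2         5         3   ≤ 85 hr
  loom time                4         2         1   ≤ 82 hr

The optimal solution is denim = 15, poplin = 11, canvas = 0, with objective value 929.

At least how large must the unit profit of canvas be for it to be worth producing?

Binding: labor and loom time. Non-binding: cotton (23 unused).
Since cotton is not tight, its dual is 0.
Dual feasibility on the basic columns requires 2·y_labor + 4·y_loom time = 26, 5·y_labor + 2·y_loom time = 49.
→ y_labor = 9 and y_loom time = 2.
canvas enters the basis when its profit ≥ yᵀa₃ = 9·3 + 2·1 = 29.

29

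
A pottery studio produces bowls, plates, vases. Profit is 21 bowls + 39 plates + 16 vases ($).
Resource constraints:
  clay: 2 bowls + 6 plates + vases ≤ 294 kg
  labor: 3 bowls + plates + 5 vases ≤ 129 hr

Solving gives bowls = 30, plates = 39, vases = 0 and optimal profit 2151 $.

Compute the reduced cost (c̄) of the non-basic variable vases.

Check each constraint at x*: clay 294/294 (tight); labor 129/129 (tight).
The binding rows give the dual system: 2·y_clay + 3·y_labor = 21 and 6·y_clay + 1·y_labor = 39.
Solving: y_clay = 6, y_labor = 3.
Reduced cost of vases: c₃ − yᵀa₃ = 16 − (6·1 + 3·5) = 16 − 21 = -5.

-5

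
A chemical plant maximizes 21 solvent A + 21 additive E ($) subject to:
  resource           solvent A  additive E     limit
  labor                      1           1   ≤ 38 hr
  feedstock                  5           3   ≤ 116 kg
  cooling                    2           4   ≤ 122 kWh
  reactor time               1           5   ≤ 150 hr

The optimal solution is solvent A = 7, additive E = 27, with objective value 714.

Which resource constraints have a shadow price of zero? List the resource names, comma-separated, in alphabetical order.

labor: 34/38 (slack 4)
feedstock: 116/116 (binding)
cooling: 122/122 (binding)
reactor time: 142/150 (slack 8)
By complementary slackness, a constraint with positive slack has shadow price 0 → labor, reactor time.

labor, reactor time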